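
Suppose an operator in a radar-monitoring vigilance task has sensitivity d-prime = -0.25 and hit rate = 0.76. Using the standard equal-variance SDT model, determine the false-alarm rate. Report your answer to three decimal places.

false-alarm rate = 0.831

z(hit rate) = z(0.76) = 0.7063
z(FA) = z(H) − d' = 0.7063 − (-0.25) = 0.9563
false-alarm rate = Φ(0.9563) = 0.8305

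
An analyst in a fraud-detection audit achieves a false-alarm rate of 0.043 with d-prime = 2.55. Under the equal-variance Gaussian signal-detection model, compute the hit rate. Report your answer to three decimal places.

hit rate = 0.798

z(false-alarm rate) = z(0.043) = -1.7169
z(H) = z(FA) + d' = -1.7169 + 2.55 = 0.8331
hit rate = Φ(0.8331) = 0.7976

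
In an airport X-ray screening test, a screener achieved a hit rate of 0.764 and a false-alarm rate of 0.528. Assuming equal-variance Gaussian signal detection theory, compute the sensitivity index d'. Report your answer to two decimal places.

Φ⁻¹(H) = Φ⁻¹(0.764) = 0.7192
Φ⁻¹(FA) = Φ⁻¹(0.528) = 0.0702
d' = z(H) − z(FA) = 0.7192 − 0.0702 = 0.6490

d' = 0.65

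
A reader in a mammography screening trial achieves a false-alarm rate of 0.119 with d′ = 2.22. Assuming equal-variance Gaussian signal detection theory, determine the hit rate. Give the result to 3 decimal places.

z(false-alarm rate) = z(0.119) = -1.1800
z(H) = z(FA) + d' = -1.1800 + 2.22 = 1.0400
hit rate = Φ(1.0400) = 0.8508

hit rate = 0.851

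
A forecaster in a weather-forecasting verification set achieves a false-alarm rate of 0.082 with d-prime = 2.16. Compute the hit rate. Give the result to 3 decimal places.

hit rate = 0.779

z(false-alarm rate) = z(0.082) = -1.3917
z(H) = z(FA) + d' = -1.3917 + 2.16 = 0.7683
hit rate = Φ(0.7683) = 0.7788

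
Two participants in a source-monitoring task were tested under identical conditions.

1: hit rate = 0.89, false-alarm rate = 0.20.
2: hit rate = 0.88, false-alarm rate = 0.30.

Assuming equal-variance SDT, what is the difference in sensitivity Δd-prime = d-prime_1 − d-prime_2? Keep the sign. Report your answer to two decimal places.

1: z(0.89) = 1.227, z(0.20) = -0.842, d' = 2.069
2: z(0.88) = 1.175, z(0.30) = -0.524, d' = 1.699
Δd' = d'_1 − d'_2 = 2.069 − 1.699 = 0.370
1 has the higher sensitivity.

Δd-prime = 0.37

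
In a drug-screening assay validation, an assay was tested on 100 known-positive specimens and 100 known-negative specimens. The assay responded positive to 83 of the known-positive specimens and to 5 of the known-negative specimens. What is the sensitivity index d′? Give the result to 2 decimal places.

H = 83/100 = 0.8300
FA = 5/100 = 0.0500
z(H) = z(0.8300) = 0.954
z(FA) = z(0.0500) = -1.645
d' = z(H) − z(FA) = 0.954 − (-1.645) = 2.599

d′ = 2.60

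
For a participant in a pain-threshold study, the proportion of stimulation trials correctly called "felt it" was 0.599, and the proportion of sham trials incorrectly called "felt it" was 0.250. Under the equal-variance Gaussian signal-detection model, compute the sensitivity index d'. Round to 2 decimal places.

d' = 0.93

Φ⁻¹(H) = 0.2508
Φ⁻¹(FA) = -0.6745
d' = z(H) − z(FA) = 0.2508 − (-0.6745) = 0.9253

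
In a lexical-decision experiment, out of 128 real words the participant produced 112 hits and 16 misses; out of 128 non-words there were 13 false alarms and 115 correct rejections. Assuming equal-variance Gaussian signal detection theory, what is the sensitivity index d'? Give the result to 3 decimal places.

H = 112/128 = 0.8750
FA = 13/128 = 0.1016
z(H) = z(0.8750) = 1.1503
z(FA) = z(0.1016) = -1.2725
d' = z(H) − z(FA) = 1.1503 − (-1.2725) = 2.4228

d' = 2.423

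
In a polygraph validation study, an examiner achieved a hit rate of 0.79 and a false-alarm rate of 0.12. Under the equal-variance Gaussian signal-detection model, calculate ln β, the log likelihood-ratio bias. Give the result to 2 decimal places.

z(H) = 0.806
z(FA) = -1.175
ln β = −½·[z(H)² − z(FA)²] = −0.5 × (0.650 − 1.381) = 0.3655

ln β = 0.37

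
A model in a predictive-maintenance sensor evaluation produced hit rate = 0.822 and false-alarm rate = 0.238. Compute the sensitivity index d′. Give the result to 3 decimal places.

z(H) = z(0.822) = 0.9230
z(FA) = z(0.238) = -0.7128
d' = z(H) − z(FA) = 0.9230 − (-0.7128) = 1.6358

d′ = 1.636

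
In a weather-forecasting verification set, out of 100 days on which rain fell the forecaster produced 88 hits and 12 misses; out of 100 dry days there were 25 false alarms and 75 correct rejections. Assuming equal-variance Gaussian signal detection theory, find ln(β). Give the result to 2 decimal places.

H = 88/100 = 0.8800
FA = 25/100 = 0.2500
z(0.8800) = 1.175, z(0.2500) = -0.674
ln β = −½·[z(H)² − z(FA)²] = −0.5 × (1.381 − 0.454) = -0.4635

ln β = -0.46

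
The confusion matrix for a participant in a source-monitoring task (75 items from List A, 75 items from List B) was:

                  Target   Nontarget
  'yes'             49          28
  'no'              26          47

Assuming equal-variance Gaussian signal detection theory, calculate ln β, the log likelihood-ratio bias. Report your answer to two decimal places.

ln β = -0.03

H = 49/75 = 0.6533
FA = 28/75 = 0.3733
z(H) = 0.394
z(FA) = -0.323
ln β = −½·[z(H)² − z(FA)²] = −0.5 × (0.155 − 0.104) = -0.0255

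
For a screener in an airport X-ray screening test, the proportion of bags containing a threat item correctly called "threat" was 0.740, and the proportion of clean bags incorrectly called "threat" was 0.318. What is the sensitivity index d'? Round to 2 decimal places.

z(H) = z(0.740) = 0.643
z(FA) = z(0.318) = -0.473
d' = z(H) − z(FA) = 0.643 − (-0.473) = 1.116

d' = 1.12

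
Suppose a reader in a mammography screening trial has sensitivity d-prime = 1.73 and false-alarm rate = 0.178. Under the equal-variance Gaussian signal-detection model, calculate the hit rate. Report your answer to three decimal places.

hit rate = 0.790

z(false-alarm rate) = z(0.178) = -0.9230
z(H) = z(FA) + d' = -0.9230 + 1.73 = 0.8070
hit rate = Φ(0.8070) = 0.7902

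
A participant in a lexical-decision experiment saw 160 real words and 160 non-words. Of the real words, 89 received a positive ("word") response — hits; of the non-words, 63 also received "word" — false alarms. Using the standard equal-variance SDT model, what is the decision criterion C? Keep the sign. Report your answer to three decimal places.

H = 89/160 = 0.5563
FA = 63/160 = 0.3937
Φ⁻¹(H) = 0.1416
Φ⁻¹(FA) = -0.2697
c = −½·[z(H) + z(FA)] = −0.5 × (0.1416 + (-0.2697)) = 0.06405
c > 0: the participant has a conservative response bias.

C = 0.064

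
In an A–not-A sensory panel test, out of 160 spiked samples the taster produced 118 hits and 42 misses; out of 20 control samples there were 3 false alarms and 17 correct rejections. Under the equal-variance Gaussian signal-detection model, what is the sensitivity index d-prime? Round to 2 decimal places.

H = 118/160 = 0.7375
FA = 3/20 = 0.1500
z(H) = 0.636
z(FA) = -1.036
d' = z(H) − z(FA) = 0.636 − (-1.036) = 1.672

d-prime = 1.67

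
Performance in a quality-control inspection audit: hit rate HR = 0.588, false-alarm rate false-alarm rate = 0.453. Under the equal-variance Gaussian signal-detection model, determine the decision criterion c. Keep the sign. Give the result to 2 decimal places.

Φ⁻¹(H) = Φ⁻¹(0.588) = 0.222
Φ⁻¹(FA) = Φ⁻¹(0.453) = -0.118
c = −½·[z(H) + z(FA)] = −0.5 × (0.222 + (-0.118)) = -0.052
c < 0: the inspector has a liberal response bias.

c = -0.05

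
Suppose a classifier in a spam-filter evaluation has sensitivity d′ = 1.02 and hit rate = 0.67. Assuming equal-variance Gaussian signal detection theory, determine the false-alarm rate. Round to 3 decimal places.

false-alarm rate = 0.281

z(hit rate) = z(0.67) = 0.4399
z(FA) = z(H) − d' = 0.4399 − 1.02 = -0.5801
false-alarm rate = Φ(-0.5801) = 0.2809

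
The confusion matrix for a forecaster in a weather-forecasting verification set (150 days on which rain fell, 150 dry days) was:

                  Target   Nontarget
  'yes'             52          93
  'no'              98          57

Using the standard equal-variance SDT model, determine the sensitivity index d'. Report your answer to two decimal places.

H = 52/150 = 0.3467
FA = 93/150 = 0.6200
z(H) = -0.3942
z(FA) = 0.3055
d' = z(H) − z(FA) = -0.3942 − 0.3055 = -0.6997

d' = -0.70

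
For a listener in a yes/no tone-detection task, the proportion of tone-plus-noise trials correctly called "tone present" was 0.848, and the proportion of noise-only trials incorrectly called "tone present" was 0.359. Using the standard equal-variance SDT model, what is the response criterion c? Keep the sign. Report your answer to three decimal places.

c = -0.333

z(0.848) = 1.0279, z(0.359) = -0.3611
c = −½·[z(H) + z(FA)] = −0.5 × (1.0279 + (-0.3611)) = -0.3334
c < 0: the listener has a liberal response bias.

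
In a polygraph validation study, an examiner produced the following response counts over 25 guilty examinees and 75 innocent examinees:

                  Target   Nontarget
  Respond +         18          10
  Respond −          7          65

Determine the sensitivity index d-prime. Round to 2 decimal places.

d-prime = 1.69

H = 18/25 = 0.7200
FA = 10/75 = 0.1333
Φ⁻¹(H) = Φ⁻¹(0.7200) = 0.5828
Φ⁻¹(FA) = Φ⁻¹(0.1333) = -1.1109
d' = z(H) − z(FA) = 0.5828 − (-1.1109) = 1.6937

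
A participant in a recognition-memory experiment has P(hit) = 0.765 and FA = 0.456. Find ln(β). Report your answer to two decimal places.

z(0.765) = 0.722, z(0.456) = -0.111
ln β = −½·[z(H)² − z(FA)²] = −0.5 × (0.521 − 0.012) = -0.2545

ln β = -0.25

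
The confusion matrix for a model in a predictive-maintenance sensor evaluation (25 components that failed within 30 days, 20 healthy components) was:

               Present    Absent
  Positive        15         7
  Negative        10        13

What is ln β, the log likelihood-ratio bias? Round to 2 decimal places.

ln β = 0.04

H = 15/25 = 0.6000
FA = 7/20 = 0.3500
Φ⁻¹(H) = 0.253
Φ⁻¹(FA) = -0.385
ln β = −½·[z(H)² − z(FA)²] = −0.5 × (0.064 − 0.148) = 0.042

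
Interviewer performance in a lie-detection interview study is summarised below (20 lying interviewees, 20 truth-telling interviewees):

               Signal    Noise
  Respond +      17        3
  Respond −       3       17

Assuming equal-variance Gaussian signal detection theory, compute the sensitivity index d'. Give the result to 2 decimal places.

H = 17/20 = 0.8500
FA = 3/20 = 0.1500
Φ⁻¹(H) = Φ⁻¹(0.8500) = 1.0364
Φ⁻¹(FA) = Φ⁻¹(0.1500) = -1.0364
d' = z(H) − z(FA) = 1.0364 − (-1.0364) = 2.0728

d' = 2.07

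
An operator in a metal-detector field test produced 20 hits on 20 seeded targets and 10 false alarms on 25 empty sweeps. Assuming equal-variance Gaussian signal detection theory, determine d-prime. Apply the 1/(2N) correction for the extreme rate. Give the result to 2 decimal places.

The hit rate is 20/20 = 1, so apply the 1/(2N) correction: H → 1 − 1/(2·20) = 0.97500.
z(H) = z(0.97500) = 1.960
z(FA) = z(0.40000) = -0.253
d' = 1.960 − (-0.253) = 2.213

d-prime = 2.21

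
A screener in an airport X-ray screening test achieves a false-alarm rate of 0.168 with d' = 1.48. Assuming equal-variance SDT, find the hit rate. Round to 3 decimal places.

z(false-alarm rate) = z(0.168) = -0.9621
z(H) = z(FA) + d' = -0.9621 + 1.48 = 0.5179
hit rate = Φ(0.5179) = 0.6977

hit rate = 0.698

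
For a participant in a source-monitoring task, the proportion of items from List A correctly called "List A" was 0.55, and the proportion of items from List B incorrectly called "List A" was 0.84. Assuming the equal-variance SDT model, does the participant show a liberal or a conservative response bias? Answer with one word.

liberal

z(H) = 0.126, z(FA) = 0.994
c = −½·(z(H) + z(FA)) = -0.560
c < 0 → liberal criterion (biased toward responding “yes”).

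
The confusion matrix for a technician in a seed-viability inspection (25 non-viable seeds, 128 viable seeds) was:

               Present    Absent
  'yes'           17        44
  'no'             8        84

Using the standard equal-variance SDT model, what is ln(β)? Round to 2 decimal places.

H = 17/25 = 0.6800
FA = 44/128 = 0.3438
z(H) = 0.468
z(FA) = -0.402
ln β = −½·[z(H)² − z(FA)²] = −0.5 × (0.219 − 0.162) = -0.0285

ln β = -0.03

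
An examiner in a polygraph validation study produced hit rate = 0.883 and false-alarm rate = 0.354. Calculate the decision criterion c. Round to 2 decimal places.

c = -0.41

Φ⁻¹(0.883) = 1.1901, Φ⁻¹(0.354) = -0.3745
c = −½·[z(H) + z(FA)] = −0.5 × (1.1901 + (-0.3745)) = -0.4078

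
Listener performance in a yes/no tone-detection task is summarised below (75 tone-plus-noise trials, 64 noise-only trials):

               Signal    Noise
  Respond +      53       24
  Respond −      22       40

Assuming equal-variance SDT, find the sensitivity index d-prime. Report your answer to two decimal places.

d-prime = 0.86

H = 53/75 = 0.7067
FA = 24/64 = 0.3750
z(H) = 0.544
z(FA) = -0.319
d' = z(H) − z(FA) = 0.544 − (-0.319) = 0.863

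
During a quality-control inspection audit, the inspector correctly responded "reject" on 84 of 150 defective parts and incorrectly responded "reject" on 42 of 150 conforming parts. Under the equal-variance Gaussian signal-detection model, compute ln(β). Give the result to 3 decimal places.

ln β = 0.158

H = 84/150 = 0.5600
FA = 42/150 = 0.2800
z(H) = z(0.5600) = 0.1510
z(FA) = z(0.2800) = -0.5828
ln β = −½·[z(H)² − z(FA)²] = −0.5 × (0.0228 − 0.3397) = 0.15845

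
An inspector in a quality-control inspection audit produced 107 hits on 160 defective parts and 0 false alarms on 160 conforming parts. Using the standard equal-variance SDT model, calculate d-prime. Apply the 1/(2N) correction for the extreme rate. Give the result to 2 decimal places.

The false-alarm rate is 0/160 = 0, so apply the 1/(2N) correction: FA → 1/(2·160) = 0.00313.
z(H) = z(0.66875) = 0.436
z(FA) = z(0.00313) = -2.734
d' = 0.436 − (-2.734) = 3.170

d-prime = 3.17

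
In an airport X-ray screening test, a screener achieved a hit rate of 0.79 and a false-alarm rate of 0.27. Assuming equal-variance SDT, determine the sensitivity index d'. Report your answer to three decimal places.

z(H) = 0.8064
z(FA) = -0.6128
d' = z(H) − z(FA) = 0.8064 − (-0.6128) = 1.4192

d' = 1.419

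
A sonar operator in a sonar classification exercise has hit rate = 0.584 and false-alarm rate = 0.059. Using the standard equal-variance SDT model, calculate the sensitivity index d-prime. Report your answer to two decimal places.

d-prime = 1.78

Φ⁻¹(0.584) = 0.212, Φ⁻¹(0.059) = -1.563
d' = z(H) − z(FA) = 0.212 − (-1.563) = 1.775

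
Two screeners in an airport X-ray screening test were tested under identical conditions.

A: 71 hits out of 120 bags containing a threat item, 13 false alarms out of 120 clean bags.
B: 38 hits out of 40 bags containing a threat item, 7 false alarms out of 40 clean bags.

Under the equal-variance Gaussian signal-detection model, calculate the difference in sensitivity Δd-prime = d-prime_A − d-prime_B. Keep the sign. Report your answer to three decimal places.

A: z(0.5917) = 0.2319, z(0.1083) = -1.2356, d' = 1.4675
B: z(0.9500) = 1.6449, z(0.1750) = -0.9346, d' = 2.5795
Δd' = d'_A − d'_B = 1.4675 − 2.5795 = -1.1120
B has the higher sensitivity.

Δd-prime = -1.112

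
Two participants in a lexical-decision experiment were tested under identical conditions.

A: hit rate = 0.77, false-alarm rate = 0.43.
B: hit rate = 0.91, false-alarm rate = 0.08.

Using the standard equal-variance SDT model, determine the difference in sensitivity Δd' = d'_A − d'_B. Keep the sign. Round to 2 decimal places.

Δd' = -1.83

A: z(0.77) = 0.739, z(0.43) = -0.176, d' = 0.915
B: z(0.91) = 1.341, z(0.08) = -1.405, d' = 2.746
Δd' = d'_A − d'_B = 0.915 − 2.746 = -1.831
B has the higher sensitivity.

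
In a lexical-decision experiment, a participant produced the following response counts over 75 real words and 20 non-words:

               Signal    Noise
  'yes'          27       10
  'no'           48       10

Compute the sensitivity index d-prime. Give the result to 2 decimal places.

d-prime = -0.36

H = 27/75 = 0.3600
FA = 10/20 = 0.5000
Φ⁻¹(0.3600) = -0.3585, Φ⁻¹(0.5000) = 0.0000
d' = z(H) − z(FA) = -0.3585 − 0.0000 = -0.3585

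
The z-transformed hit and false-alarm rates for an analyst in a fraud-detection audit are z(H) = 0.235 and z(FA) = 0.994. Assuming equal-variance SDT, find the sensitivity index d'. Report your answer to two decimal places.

d' = -0.76

d' = z(H) − z(FA) = 0.235 − 0.994 = -0.759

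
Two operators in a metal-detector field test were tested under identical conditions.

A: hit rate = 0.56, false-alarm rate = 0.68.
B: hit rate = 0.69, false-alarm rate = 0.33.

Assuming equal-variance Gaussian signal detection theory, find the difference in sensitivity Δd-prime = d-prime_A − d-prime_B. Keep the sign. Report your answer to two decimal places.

A: z(0.56) = 0.151, z(0.68) = 0.468, d' = -0.317
B: z(0.69) = 0.496, z(0.33) = -0.440, d' = 0.936
Δd' = d'_A − d'_B = -0.317 − 0.936 = -1.253
B has the higher sensitivity.

Δd-prime = -1.25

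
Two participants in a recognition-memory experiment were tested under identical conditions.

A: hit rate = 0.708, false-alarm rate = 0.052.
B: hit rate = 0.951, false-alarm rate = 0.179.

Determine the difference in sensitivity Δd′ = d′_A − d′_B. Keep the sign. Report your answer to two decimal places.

A: z(0.708) = 0.548, z(0.052) = -1.626, d' = 2.174
B: z(0.951) = 1.655, z(0.179) = -0.919, d' = 2.574
Δd' = d'_A − d'_B = 2.174 − 2.574 = -0.400
B has the higher sensitivity.

Δd′ = -0.40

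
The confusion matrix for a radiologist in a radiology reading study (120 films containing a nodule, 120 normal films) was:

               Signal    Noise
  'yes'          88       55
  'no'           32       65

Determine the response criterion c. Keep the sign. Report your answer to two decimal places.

H = 88/120 = 0.7333
FA = 55/120 = 0.4583
z(0.7333) = 0.6228, z(0.4583) = -0.1047
c = −½·[z(H) + z(FA)] = −0.5 × (0.6228 + (-0.1047)) = -0.25905
c < 0: the radiologist has a liberal response bias.

c = -0.26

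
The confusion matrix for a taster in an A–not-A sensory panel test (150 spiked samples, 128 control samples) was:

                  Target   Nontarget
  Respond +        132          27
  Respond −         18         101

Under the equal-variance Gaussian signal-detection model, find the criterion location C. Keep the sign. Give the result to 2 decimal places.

C = -0.19

H = 132/150 = 0.8800
FA = 27/128 = 0.2109
z(H) = z(0.8800) = 1.175
z(FA) = z(0.2109) = -0.803
c = −½·[z(H) + z(FA)] = −0.5 × (1.175 + (-0.803)) = -0.186
c < 0: the taster has a liberal response bias.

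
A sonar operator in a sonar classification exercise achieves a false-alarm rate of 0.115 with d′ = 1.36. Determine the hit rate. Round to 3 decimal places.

z(false-alarm rate) = z(0.115) = -1.2004
z(H) = z(FA) + d' = -1.2004 + 1.36 = 0.1596
hit rate = Φ(0.1596) = 0.5634

hit rate = 0.563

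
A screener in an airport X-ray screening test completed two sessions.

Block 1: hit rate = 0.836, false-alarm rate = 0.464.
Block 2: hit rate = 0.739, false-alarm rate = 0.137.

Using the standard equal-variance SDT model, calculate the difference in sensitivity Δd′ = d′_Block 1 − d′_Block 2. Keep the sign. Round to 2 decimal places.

Δd′ = -0.67

Block 1: z(0.836) = 0.978, z(0.464) = -0.090, d' = 1.068
Block 2: z(0.739) = 0.640, z(0.137) = -1.094, d' = 1.734
Δd' = d'_Block 1 − d'_Block 2 = 1.068 − 1.734 = -0.666
Block 2 has the higher sensitivity.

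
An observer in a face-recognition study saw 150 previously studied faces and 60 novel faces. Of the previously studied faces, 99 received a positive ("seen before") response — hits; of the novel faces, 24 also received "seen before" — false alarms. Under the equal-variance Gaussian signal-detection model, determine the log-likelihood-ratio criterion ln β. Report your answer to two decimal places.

H = 99/150 = 0.6600
FA = 24/60 = 0.4000
z(H) = z(0.6600) = 0.412
z(FA) = z(0.4000) = -0.253
ln β = −½·[z(H)² − z(FA)²] = −0.5 × (0.170 − 0.064) = -0.053

ln β = -0.05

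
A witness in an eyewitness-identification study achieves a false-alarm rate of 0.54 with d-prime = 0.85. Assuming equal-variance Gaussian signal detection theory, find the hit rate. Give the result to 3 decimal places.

z(false-alarm rate) = z(0.54) = 0.1004
z(H) = z(FA) + d' = 0.1004 + 0.85 = 0.9504
hit rate = Φ(0.9504) = 0.8290

hit rate = 0.829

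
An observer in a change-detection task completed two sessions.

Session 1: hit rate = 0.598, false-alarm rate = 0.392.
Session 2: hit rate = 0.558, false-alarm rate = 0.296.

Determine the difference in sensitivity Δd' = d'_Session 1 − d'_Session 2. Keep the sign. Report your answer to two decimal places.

Δd' = -0.16

Session 1: z(0.598) = 0.248, z(0.392) = -0.274, d' = 0.522
Session 2: z(0.558) = 0.146, z(0.296) = -0.536, d' = 0.682
Δd' = d'_Session 1 − d'_Session 2 = 0.522 − 0.682 = -0.160
Session 2 has the higher sensitivity.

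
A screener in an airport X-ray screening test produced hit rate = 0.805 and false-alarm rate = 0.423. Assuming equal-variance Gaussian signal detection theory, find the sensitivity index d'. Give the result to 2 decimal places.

Φ⁻¹(H) = Φ⁻¹(0.805) = 0.860
Φ⁻¹(FA) = Φ⁻¹(0.423) = -0.194
d' = z(H) − z(FA) = 0.860 − (-0.194) = 1.054

d' = 1.05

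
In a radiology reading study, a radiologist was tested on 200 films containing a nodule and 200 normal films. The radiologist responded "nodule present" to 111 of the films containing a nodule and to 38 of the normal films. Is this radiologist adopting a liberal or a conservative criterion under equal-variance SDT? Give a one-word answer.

z(H) = 0.138, z(FA) = -0.878
c = −½·(z(H) + z(FA)) = 0.370
c > 0 → conservative criterion (biased toward responding “no”).

conservative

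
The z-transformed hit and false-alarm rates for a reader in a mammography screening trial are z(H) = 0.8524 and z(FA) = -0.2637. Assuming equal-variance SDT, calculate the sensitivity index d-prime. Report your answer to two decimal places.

d-prime = 1.12

d' = z(H) − z(FA) = 0.8524 − (-0.2637) = 1.1161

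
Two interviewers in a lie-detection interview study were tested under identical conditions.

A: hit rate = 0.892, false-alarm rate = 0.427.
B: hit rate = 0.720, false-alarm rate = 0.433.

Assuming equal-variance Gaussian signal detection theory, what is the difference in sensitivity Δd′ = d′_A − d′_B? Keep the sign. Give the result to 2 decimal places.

Δd′ = 0.67

A: z(0.892) = 1.237, z(0.427) = -0.184, d' = 1.421
B: z(0.720) = 0.583, z(0.433) = -0.169, d' = 0.752
Δd' = d'_A − d'_B = 1.421 − 0.752 = 0.669
A has the higher sensitivity.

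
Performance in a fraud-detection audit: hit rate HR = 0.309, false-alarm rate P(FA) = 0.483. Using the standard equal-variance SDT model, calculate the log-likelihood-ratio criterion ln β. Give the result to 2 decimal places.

ln β = -0.12

z(H) = z(0.309) = -0.499
z(FA) = z(0.483) = -0.043
ln β = −½·[z(H)² − z(FA)²] = −0.5 × (0.249 − 0.002) = -0.1235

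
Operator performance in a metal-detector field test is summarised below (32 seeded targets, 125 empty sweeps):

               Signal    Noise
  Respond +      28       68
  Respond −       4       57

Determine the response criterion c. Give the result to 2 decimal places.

c = -0.63

H = 28/32 = 0.8750
FA = 68/125 = 0.5440
z(H) = 1.150
z(FA) = 0.111
c = −½·[z(H) + z(FA)] = −0.5 × (1.150 + 0.111) = -0.6305
c < 0: the operator has a liberal response bias.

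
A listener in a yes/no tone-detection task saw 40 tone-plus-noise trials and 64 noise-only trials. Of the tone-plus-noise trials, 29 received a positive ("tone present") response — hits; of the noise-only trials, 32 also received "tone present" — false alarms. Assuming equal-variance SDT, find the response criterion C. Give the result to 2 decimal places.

H = 29/40 = 0.7250
FA = 32/64 = 0.5000
z(H) = 0.598
z(FA) = 0.000
c = −½·[z(H) + z(FA)] = −0.5 × (0.598 + 0.000) = -0.299

C = -0.30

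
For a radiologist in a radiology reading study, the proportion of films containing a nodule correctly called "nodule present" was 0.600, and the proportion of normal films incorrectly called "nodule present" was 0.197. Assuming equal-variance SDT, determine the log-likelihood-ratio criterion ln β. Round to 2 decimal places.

ln β = 0.33

Φ⁻¹(0.600) = 0.253, Φ⁻¹(0.197) = -0.852
ln β = −½·[z(H)² − z(FA)²] = −0.5 × (0.064 − 0.726) = 0.331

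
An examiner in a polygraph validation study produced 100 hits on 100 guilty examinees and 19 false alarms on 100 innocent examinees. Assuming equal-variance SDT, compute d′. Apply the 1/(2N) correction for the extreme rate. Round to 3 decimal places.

d′ = 3.454

The hit rate is 100/100 = 1, so apply the 1/(2N) correction: H → 1 − 1/(2·100) = 0.99500.
z(H) = z(0.99500) = 2.5758
z(FA) = z(0.19000) = -0.8779
d' = 2.5758 − (-0.8779) = 3.4537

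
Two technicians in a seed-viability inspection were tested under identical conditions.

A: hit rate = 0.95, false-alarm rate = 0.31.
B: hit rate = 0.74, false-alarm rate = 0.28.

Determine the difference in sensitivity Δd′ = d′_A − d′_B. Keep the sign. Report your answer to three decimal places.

A: z(0.95) = 1.6449, z(0.31) = -0.4959, d' = 2.1408
B: z(0.74) = 0.6433, z(0.28) = -0.5828, d' = 1.2261
Δd' = d'_A − d'_B = 2.1408 − 1.2261 = 0.9147
A has the higher sensitivity.

Δd′ = 0.915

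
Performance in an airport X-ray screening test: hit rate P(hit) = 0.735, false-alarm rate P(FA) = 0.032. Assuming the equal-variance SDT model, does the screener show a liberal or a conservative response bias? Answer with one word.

z(H) = 0.628, z(FA) = -1.852
c = −½·(z(H) + z(FA)) = 0.612
c > 0 → conservative criterion (biased toward responding “no”).

conservative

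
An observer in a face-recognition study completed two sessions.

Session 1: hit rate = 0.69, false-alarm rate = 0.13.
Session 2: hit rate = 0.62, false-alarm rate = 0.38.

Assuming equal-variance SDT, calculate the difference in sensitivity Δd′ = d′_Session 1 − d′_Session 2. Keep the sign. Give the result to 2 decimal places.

Session 1: z(0.69) = 0.496, z(0.13) = -1.126, d' = 1.622
Session 2: z(0.62) = 0.305, z(0.38) = -0.305, d' = 0.610
Δd' = d'_Session 1 − d'_Session 2 = 1.622 − 0.610 = 1.012
Session 1 has the higher sensitivity.

Δd′ = 1.01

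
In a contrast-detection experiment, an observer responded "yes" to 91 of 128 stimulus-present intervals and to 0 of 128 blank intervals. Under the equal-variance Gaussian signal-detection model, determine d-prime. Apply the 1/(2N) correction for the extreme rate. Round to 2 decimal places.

The false-alarm rate is 0/128 = 0, so apply the 1/(2N) correction: FA → 1/(2·128) = 0.00391.
z(H) = z(0.71094) = 0.556
z(FA) = z(0.00391) = -2.660
d' = 0.556 − (-2.660) = 3.216

d-prime = 3.22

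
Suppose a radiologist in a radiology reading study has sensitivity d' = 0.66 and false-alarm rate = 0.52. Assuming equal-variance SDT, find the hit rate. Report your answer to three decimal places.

z(false-alarm rate) = z(0.52) = 0.0502
z(H) = z(FA) + d' = 0.0502 + 0.66 = 0.7102
hit rate = Φ(0.7102) = 0.7612

hit rate = 0.761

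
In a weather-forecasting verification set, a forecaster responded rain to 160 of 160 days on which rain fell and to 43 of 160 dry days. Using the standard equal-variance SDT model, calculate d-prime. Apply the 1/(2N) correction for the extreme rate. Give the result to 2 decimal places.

The hit rate is 160/160 = 1, so apply the 1/(2N) correction: H → 1 − 1/(2·160) = 0.99687.
z(H) = z(0.99687) = 2.734
z(FA) = z(0.26875) = -0.617
d' = 2.734 − (-0.617) = 3.351

d-prime = 3.35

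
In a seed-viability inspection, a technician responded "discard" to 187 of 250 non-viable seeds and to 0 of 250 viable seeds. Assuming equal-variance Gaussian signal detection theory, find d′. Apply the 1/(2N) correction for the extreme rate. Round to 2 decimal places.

The false-alarm rate is 0/250 = 0, so apply the 1/(2N) correction: FA → 1/(2·250) = 0.00200.
z(H) = z(0.74800) = 0.668
z(FA) = z(0.00200) = -2.878
d' = 0.668 − (-2.878) = 3.546

d′ = 3.55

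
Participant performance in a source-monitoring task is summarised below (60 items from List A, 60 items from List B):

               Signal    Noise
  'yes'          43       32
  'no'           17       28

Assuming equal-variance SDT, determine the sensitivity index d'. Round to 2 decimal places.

H = 43/60 = 0.7167
FA = 32/60 = 0.5333
Φ⁻¹(H) = Φ⁻¹(0.7167) = 0.5731
Φ⁻¹(FA) = Φ⁻¹(0.5333) = 0.0836
d' = z(H) − z(FA) = 0.5731 − 0.0836 = 0.4895

d' = 0.49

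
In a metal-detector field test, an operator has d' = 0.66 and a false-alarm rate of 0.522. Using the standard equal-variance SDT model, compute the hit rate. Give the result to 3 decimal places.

z(false-alarm rate) = z(0.522) = 0.0552
z(H) = z(FA) + d' = 0.0552 + 0.66 = 0.7152
hit rate = Φ(0.7152) = 0.7628

hit rate = 0.763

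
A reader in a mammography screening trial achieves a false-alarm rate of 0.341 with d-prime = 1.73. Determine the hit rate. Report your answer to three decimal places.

z(false-alarm rate) = z(0.341) = -0.4097
z(H) = z(FA) + d' = -0.4097 + 1.73 = 1.3203
hit rate = Φ(1.3203) = 0.9066

hit rate = 0.907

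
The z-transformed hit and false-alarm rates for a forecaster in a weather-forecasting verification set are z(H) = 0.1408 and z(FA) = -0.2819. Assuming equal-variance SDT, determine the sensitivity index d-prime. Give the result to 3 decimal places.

d' = z(H) − z(FA) = 0.1408 − (-0.2819) = 0.4227

d-prime = 0.423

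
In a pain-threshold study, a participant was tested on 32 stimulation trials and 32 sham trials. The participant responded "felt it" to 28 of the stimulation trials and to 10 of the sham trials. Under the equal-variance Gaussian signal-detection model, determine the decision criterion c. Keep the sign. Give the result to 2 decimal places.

c = -0.33

H = 28/32 = 0.8750
FA = 10/32 = 0.3125
z(0.8750) = 1.1503, z(0.3125) = -0.4888
c = −½·[z(H) + z(FA)] = −0.5 × (1.1503 + (-0.4888)) = -0.33075
c < 0: the participant has a liberal response bias.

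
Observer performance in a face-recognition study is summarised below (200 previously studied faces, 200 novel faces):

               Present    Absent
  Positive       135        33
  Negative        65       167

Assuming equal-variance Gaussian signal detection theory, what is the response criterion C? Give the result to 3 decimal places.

C = 0.260

H = 135/200 = 0.6750
FA = 33/200 = 0.1650
z(0.6750) = 0.4538, z(0.1650) = -0.9741
c = −½·[z(H) + z(FA)] = −0.5 × (0.4538 + (-0.9741)) = 0.26015
c > 0: the observer has a conservative response bias.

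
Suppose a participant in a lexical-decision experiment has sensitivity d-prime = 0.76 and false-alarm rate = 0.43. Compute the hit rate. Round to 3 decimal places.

hit rate = 0.720

z(false-alarm rate) = z(0.43) = -0.1764
z(H) = z(FA) + d' = -0.1764 + 0.76 = 0.5836
hit rate = Φ(0.5836) = 0.7203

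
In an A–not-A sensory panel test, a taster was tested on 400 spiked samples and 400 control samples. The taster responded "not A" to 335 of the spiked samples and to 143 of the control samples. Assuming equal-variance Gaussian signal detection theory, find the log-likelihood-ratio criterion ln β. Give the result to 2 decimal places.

H = 335/400 = 0.8375
FA = 143/400 = 0.3575
Φ⁻¹(H) = 0.984
Φ⁻¹(FA) = -0.365
ln β = −½·[z(H)² − z(FA)²] = −0.5 × (0.968 − 0.133) = -0.4175

ln β = -0.42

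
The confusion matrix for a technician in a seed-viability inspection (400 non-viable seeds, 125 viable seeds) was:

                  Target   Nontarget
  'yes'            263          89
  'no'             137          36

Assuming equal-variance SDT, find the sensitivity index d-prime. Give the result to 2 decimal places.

H = 263/400 = 0.6575
FA = 89/125 = 0.7120
Φ⁻¹(0.6575) = 0.4056, Φ⁻¹(0.7120) = 0.5592
d' = z(H) − z(FA) = 0.4056 − 0.5592 = -0.1536

d-prime = -0.15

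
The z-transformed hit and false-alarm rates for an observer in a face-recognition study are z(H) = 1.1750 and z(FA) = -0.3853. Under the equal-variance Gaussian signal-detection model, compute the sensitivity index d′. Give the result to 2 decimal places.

d' = z(H) − z(FA) = 1.1750 − (-0.3853) = 1.5603

d′ = 1.56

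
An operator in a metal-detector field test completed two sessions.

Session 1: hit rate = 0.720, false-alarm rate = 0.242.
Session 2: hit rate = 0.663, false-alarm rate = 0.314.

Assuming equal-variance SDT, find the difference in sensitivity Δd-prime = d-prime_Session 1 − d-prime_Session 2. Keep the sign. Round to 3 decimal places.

Session 1: z(0.720) = 0.5828, z(0.242) = -0.6999, d' = 1.2827
Session 2: z(0.663) = 0.4207, z(0.314) = -0.4845, d' = 0.9052
Δd' = d'_Session 1 − d'_Session 2 = 1.2827 − 0.9052 = 0.3775
Session 1 has the higher sensitivity.

Δd-prime = 0.378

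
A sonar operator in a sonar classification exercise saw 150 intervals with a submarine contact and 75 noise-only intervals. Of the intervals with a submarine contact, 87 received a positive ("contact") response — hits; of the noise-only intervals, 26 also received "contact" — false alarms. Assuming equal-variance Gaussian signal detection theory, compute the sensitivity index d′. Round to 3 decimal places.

H = 87/150 = 0.5800
FA = 26/75 = 0.3467
z(0.5800) = 0.2019, z(0.3467) = -0.3942
d' = z(H) − z(FA) = 0.2019 − (-0.3942) = 0.5961

d′ = 0.596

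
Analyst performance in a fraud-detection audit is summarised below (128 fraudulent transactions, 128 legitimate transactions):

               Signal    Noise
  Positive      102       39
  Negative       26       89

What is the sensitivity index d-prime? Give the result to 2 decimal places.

H = 102/128 = 0.7969
FA = 39/128 = 0.3047
Φ⁻¹(H) = Φ⁻¹(0.7969) = 0.831
Φ⁻¹(FA) = Φ⁻¹(0.3047) = -0.511
d' = z(H) − z(FA) = 0.831 − (-0.511) = 1.342

d-prime = 1.34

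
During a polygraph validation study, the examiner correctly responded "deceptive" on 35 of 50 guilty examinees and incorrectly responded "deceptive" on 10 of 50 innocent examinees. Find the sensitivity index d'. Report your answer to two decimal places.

H = 35/50 = 0.7000
FA = 10/50 = 0.2000
Φ⁻¹(H) = Φ⁻¹(0.7000) = 0.5244
Φ⁻¹(FA) = Φ⁻¹(0.2000) = -0.8416
d' = z(H) − z(FA) = 0.5244 − (-0.8416) = 1.3660

d' = 1.37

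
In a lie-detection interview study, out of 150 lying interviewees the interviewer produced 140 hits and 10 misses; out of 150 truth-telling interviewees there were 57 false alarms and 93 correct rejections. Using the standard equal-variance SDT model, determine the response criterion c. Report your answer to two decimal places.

H = 140/150 = 0.9333
FA = 57/150 = 0.3800
z(H) = 1.5008
z(FA) = -0.3055
c = −½·[z(H) + z(FA)] = −0.5 × (1.5008 + (-0.3055)) = -0.59765
c < 0: the interviewer has a liberal response bias.

c = -0.60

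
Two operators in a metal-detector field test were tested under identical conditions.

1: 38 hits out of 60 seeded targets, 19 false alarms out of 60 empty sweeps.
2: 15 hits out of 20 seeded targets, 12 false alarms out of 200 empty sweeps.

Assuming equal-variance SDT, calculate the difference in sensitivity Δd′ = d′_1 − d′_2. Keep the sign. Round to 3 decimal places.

Δd′ = -1.412

1: z(0.6333) = 0.3406, z(0.3167) = -0.4769, d' = 0.8175
2: z(0.7500) = 0.6745, z(0.0600) = -1.5548, d' = 2.2293
Δd' = d'_1 − d'_2 = 0.8175 − 2.2293 = -1.4118
2 has the higher sensitivity.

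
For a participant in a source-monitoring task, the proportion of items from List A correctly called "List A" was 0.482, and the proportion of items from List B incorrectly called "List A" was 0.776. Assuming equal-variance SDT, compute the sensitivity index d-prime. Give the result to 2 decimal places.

d-prime = -0.80

z(H) = z(0.482) = -0.0451
z(FA) = z(0.776) = 0.7588
d' = z(H) − z(FA) = -0.0451 − 0.7588 = -0.8039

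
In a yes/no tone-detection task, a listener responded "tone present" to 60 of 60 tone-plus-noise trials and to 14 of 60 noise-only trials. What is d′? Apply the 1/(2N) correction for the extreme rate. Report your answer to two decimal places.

The hit rate is 60/60 = 1, so apply the 1/(2N) correction: H → 1 − 1/(2·60) = 0.99167.
z(H) = z(0.99167) = 2.394
z(FA) = z(0.23333) = -0.728
d' = 2.394 − (-0.728) = 3.122

d′ = 3.12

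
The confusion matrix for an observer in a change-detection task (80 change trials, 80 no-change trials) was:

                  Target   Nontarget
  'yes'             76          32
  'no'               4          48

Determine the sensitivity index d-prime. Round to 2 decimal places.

H = 76/80 = 0.9500
FA = 32/80 = 0.4000
z(0.9500) = 1.6449, z(0.4000) = -0.2533
d' = z(H) − z(FA) = 1.6449 − (-0.2533) = 1.8982

d-prime = 1.90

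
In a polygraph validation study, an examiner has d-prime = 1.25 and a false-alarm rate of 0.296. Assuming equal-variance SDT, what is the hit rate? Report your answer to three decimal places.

hit rate = 0.762

z(false-alarm rate) = z(0.296) = -0.5359
z(H) = z(FA) + d' = -0.5359 + 1.25 = 0.7141
hit rate = Φ(0.7141) = 0.7624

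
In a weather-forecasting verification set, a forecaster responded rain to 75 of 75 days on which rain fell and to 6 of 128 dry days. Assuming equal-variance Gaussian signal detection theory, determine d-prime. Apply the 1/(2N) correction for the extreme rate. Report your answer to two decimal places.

d-prime = 4.15

The hit rate is 75/75 = 1, so apply the 1/(2N) correction: H → 1 − 1/(2·75) = 0.99333.
z(H) = z(0.99333) = 2.475
z(FA) = z(0.04688) = -1.676
d' = 2.475 − (-1.676) = 4.151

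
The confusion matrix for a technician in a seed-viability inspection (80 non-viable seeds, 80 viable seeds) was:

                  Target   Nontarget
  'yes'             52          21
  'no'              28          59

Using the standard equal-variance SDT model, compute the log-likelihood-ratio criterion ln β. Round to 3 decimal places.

H = 52/80 = 0.6500
FA = 21/80 = 0.2625
z(H) = 0.3853
z(FA) = -0.6357
ln β = −½·[z(H)² − z(FA)²] = −0.5 × (0.1485 − 0.4041) = 0.1278

ln β = 0.128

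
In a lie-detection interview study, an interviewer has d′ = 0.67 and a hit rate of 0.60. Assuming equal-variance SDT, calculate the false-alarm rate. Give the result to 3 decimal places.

z(hit rate) = z(0.60) = 0.2533
z(FA) = z(H) − d' = 0.2533 − 0.67 = -0.4167
false-alarm rate = Φ(-0.4167) = 0.3384

false-alarm rate = 0.338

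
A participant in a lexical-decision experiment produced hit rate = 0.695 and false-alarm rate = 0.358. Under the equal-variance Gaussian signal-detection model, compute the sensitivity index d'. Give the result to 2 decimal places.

z(H) = 0.5101
z(FA) = -0.3638
d' = z(H) − z(FA) = 0.5101 − (-0.3638) = 0.8739

d' = 0.87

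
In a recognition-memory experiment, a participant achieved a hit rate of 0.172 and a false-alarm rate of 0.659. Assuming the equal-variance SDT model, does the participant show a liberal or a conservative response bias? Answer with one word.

z(H) = -0.946, z(FA) = 0.410
c = −½·(z(H) + z(FA)) = 0.268
c > 0 → conservative criterion (biased toward responding “no”).

conservative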